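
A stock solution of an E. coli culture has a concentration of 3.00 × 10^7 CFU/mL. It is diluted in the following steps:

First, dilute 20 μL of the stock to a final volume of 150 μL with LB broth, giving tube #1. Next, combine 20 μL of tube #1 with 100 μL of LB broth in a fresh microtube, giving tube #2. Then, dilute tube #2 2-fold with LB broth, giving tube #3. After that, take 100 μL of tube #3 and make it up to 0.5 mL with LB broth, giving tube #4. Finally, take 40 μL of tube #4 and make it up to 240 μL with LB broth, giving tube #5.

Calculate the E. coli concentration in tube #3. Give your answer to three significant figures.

Step 1: 20 μL brought to 150 μL → factor 150/20 = 7.5
Step 2: 20 μL + 100 μL = 120 μL total → factor 120/20 = 6
Step 3: 2-fold → factor 2
Dilution factor through tube #3 = 7.5 × 6 × 2 = 90
[tube #3] = 3.00 × 10^7 CFU/mL / 90 = 3.33 × 10^5 CFU/mL

3.33 × 10^5 CFU/mL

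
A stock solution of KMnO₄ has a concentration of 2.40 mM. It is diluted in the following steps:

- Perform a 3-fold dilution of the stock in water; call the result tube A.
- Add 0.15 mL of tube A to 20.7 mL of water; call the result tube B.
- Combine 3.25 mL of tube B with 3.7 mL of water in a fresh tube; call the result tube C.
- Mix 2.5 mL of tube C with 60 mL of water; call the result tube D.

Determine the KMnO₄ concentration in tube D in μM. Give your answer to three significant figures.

Step 1: 3-fold → factor 3
Step 2: 0.15 mL + 20.7 mL = 20.85 mL total → factor 20.85/0.15 = 139
Step 3: 3.25 mL + 3.7 mL = 6.95 mL total → factor 6.95/3.25 = 2.1385
Step 4: 2.5 mL + 60 mL = 62.5 mL total → factor 62.5/2.5 = 25
Overall dilution factor = 3 × 139 × 2.1385 × 25 = 22293
Final = 2.40 mM / 22293 = 0.0001077 mM = 0.108 μM

0.108 μM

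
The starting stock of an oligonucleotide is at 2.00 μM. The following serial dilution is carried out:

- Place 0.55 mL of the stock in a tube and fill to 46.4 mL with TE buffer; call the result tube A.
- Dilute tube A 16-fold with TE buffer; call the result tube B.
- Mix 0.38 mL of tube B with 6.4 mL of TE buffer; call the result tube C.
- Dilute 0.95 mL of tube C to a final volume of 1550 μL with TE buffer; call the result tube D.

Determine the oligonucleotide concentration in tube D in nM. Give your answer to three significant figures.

Step 1: 0.55 mL brought to 46.4 mL → factor 46.4/0.55 = 84.364
Step 2: 16-fold → factor 16
Step 3: 0.38 mL + 6.4 mL = 6.78 mL total → factor 6.78/0.38 = 17.842
Step 4: 0.95 mL brought to 1550 μL → factor 1.55/0.95 = 1.6316
Overall dilution factor = 84.364 × 16 × 17.842 × 1.6316 = 39294
Final = 2.00 μM / 39294 = 5.090 × 10^-5 μM = 0.0509 nM

0.0509 nM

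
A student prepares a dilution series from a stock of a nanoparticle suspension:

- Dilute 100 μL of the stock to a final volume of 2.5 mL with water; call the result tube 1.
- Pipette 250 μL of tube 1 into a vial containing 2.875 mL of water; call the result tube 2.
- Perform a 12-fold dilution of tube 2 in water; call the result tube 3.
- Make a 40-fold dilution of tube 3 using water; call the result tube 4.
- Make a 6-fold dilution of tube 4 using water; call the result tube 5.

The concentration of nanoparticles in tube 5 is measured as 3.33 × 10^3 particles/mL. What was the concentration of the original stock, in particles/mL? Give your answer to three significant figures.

Step 1: 100 μL brought to 2.5 mL → factor 2500/100 = 25
Step 2: 250 μL + 2.875 mL = 3125 μL total → factor 3125/250 = 12.5
Step 3: 12-fold → factor 12
Step 4: 40-fold → factor 40
Step 5: 6-fold → factor 6
Overall dilution factor = 25 × 12.5 × 12 × 40 × 6 = 9 × 10^5
Stock = 3.33 × 10^3 particles/mL × 9 × 10^5 = 3.00 × 10^9 particles/mL

3.00 × 10^9 particles/mL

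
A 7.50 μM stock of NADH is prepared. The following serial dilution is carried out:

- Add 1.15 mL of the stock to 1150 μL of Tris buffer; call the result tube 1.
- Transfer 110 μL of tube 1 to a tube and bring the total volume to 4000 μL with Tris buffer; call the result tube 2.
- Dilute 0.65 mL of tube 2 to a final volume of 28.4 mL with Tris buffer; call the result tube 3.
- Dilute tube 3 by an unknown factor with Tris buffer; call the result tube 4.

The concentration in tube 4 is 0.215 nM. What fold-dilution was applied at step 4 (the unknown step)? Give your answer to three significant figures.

Step 1: 1.15 mL + 1150 μL = 2.3 mL total → factor 2.3/1.15 = 2
Step 2: 110 μL brought to 4000 μL → factor 4000/110 = 36.364
Step 3: 0.65 mL brought to 28.4 mL → factor 28.4/0.65 = 43.692
Step 4: unknown factor x
Product of known-step factors = 3177.6
Overall factor = 7.50 μM / (0.215 nM) = 34884
x = 34884 / 3177.6 = 11.0

11.0-fold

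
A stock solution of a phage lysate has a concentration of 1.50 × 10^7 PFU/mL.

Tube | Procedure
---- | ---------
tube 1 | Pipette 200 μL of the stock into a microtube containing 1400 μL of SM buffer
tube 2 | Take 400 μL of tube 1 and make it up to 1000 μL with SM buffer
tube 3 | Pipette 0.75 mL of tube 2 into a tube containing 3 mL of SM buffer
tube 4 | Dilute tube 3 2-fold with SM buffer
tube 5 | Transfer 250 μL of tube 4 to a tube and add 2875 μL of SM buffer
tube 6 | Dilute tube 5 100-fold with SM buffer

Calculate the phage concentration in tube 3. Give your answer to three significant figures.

1.50 × 10^5 PFU/mL

Step 1: 200 μL + 1400 μL = 1600 μL total → factor 1600/200 = 8
Step 2: 400 μL brought to 1000 μL → factor 1000/400 = 2.5
Step 3: 0.75 mL + 3 mL = 3.75 mL total → factor 3.75/0.75 = 5
Dilution factor through tube 3 = 8 × 2.5 × 5 = 100
[tube 3] = 1.50 × 10^7 PFU/mL / 100 = 1.50 × 10^5 PFU/mL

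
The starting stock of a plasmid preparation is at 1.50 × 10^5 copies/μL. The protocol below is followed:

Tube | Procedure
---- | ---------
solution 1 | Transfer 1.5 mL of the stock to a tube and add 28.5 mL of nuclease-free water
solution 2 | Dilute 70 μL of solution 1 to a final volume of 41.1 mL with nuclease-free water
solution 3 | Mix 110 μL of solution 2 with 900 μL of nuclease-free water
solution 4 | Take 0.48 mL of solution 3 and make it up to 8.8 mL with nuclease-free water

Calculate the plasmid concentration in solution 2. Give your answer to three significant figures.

12.8 copies/μL

Step 1: 1.5 mL + 28.5 mL = 30 mL total → factor 30/1.5 = 20
Step 2: 70 μL brought to 41.1 mL → factor 41100/70 = 587.14
Dilution factor through solution 2 = 20 × 587.14 = 11743
[solution 2] = 1.50 × 10^5 copies/μL / 11743 = 12.8 copies/μL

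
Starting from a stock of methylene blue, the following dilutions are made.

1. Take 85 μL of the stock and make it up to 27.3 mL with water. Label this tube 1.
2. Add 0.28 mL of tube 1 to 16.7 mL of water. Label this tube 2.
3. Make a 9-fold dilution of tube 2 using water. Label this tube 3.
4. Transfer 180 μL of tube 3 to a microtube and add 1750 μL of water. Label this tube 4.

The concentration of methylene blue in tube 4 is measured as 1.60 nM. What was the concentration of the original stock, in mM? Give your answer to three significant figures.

3.01 mM

Step 1: 85 μL brought to 27.3 mL → factor 27300/85 = 321.18
Step 2: 0.28 mL + 16.7 mL = 16.98 mL total → factor 16.98/0.28 = 60.643
Step 3: 9-fold → factor 9
Step 4: 180 μL + 1750 μL = 1930 μL total → factor 1930/180 = 10.722
Overall dilution factor = 321.18 × 60.643 × 9 × 10.722 = 1.8795 × 10^6
Stock = 1.60 nM × 1.8795 × 10^6 = 3.007 × 10^6 nM = 3.01 mM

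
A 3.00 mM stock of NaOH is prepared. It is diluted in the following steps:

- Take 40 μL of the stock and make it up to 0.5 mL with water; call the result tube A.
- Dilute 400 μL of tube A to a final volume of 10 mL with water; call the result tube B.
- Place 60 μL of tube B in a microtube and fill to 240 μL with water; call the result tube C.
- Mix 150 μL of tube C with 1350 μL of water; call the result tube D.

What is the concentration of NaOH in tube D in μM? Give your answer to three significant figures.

0.240 μM

Step 1: 40 μL brought to 0.5 mL → factor 500/40 = 12.5
Step 2: 400 μL brought to 10 mL → factor 10000/400 = 25
Step 3: 60 μL brought to 240 μL → factor 240/60 = 4
Step 4: 150 μL + 1350 μL = 1500 μL total → factor 1500/150 = 10
Overall dilution factor = 12.5 × 25 × 4 × 10 = 12500
Final = 3.00 mM / 12500 = 0.0002400 mM = 0.240 μM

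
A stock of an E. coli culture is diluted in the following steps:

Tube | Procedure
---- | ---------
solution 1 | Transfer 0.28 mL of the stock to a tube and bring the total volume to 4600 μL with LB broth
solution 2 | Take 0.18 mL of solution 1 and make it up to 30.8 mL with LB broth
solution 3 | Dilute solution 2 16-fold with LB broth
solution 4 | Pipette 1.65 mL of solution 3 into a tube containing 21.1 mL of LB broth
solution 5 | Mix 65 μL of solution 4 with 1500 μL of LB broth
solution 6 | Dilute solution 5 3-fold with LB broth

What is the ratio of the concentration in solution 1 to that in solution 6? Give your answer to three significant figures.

2.73 × 10^6

Step 1: 0.28 mL brought to 4600 μL → factor 4.6/0.28 = 16.429
Step 2: 0.18 mL brought to 30.8 mL → factor 30.8/0.18 = 171.11
Step 3: 16-fold → factor 16
Step 4: 1.65 mL + 21.1 mL = 22.75 mL total → factor 22.75/1.65 = 13.788
Step 5: 65 μL + 1500 μL = 1565 μL total → factor 1565/65 = 24.077
Step 6: 3-fold → factor 3
Dilution factor to solution 1 = 16.429; to solution 6 = 4.4794 × 10^7
[solution 1]/[solution 6] = (factor to solution 6)/(factor to solution 1) = 4.4794 × 10^7/16.429 = 2.73 × 10^6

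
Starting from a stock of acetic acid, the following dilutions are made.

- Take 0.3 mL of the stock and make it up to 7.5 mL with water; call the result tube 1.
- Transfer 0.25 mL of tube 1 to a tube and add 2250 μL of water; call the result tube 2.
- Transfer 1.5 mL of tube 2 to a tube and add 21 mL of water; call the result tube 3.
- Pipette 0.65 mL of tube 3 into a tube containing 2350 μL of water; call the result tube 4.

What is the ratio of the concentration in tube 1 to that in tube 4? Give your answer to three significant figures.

692

Step 1: 0.3 mL brought to 7.5 mL → factor 7.5/0.3 = 25
Step 2: 0.25 mL + 2250 μL = 2.5 mL total → factor 2.5/0.25 = 10
Step 3: 1.5 mL + 21 mL = 22.5 mL total → factor 22.5/1.5 = 15
Step 4: 0.65 mL + 2350 μL = 3 mL total → factor 3/0.65 = 4.6154
Dilution factor to tube 1 = 25; to tube 4 = 17308
[tube 1]/[tube 4] = (factor to tube 4)/(factor to tube 1) = 17308/25 = 692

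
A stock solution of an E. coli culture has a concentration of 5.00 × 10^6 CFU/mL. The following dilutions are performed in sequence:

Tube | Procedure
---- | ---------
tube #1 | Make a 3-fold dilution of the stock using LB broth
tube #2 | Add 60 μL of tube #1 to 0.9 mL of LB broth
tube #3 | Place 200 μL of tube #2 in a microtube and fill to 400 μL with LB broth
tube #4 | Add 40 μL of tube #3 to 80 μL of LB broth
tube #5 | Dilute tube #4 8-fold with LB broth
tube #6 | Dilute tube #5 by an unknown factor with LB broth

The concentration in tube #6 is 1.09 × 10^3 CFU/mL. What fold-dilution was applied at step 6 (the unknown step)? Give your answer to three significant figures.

Step 1: 3-fold → factor 3
Step 2: 60 μL + 0.9 mL = 960 μL total → factor 960/60 = 16
Step 3: 200 μL brought to 400 μL → factor 400/200 = 2
Step 4: 40 μL + 80 μL = 120 μL total → factor 120/40 = 3
Step 5: 8-fold → factor 8
Step 6: unknown factor x
Product of known-step factors = 2304
Overall factor = 5.00 × 10^6 CFU/mL / (1.09 × 10^3 CFU/mL) = 4587.2
x = 4587.2 / 2304 = 1.99

1.99-fold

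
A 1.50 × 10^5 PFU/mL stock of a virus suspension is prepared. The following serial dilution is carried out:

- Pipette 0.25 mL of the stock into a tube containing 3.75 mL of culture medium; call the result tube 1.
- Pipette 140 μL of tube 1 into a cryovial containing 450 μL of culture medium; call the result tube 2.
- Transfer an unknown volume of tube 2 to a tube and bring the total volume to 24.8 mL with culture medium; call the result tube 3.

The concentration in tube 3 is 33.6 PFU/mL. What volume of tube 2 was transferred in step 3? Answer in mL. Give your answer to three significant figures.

0.375 mL

Step 1: 0.25 mL + 3.75 mL = 4 mL total → factor 4/0.25 = 16
Step 2: 140 μL + 450 μL = 590 μL total → factor 590/140 = 4.2143
Step 3: v brought to 24.8 mL → factor = 24.8 mL/v
Product of known-step factors = 67.429
Overall factor = 1.50 × 10^5 PFU/mL / (33.6 PFU/mL) = 4464.3
Step-3 factor = 4464.3 / 67.429 = 66.208
v = 24.8 mL / 66.208 = 0.375 mL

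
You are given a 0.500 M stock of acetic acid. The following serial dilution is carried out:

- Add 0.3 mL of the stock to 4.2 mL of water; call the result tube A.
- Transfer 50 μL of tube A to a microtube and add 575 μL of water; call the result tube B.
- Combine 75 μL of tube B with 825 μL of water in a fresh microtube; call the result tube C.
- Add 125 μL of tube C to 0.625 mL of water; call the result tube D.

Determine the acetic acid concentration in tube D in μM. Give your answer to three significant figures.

37.0 μM

Step 1: 0.3 mL + 4.2 mL = 4.5 mL total → factor 4.5/0.3 = 15
Step 2: 50 μL + 575 μL = 625 μL total → factor 625/50 = 12.5
Step 3: 75 μL + 825 μL = 900 μL total → factor 900/75 = 12
Step 4: 125 μL + 0.625 mL = 750 μL total → factor 750/125 = 6
Overall dilution factor = 15 × 12.5 × 12 × 6 = 13500
Final = 0.500 M / 13500 = 3.704 × 10^-5 M = 37.0 μM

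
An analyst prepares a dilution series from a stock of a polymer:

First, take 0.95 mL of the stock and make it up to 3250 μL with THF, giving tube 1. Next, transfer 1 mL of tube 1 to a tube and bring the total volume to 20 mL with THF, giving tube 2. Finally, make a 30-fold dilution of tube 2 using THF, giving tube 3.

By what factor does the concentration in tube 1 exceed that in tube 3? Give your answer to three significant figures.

Step 1: 0.95 mL brought to 3250 μL → factor 3.25/0.95 = 3.4211
Step 2: 1 mL brought to 20 mL → factor 20/1 = 20
Step 3: 30-fold → factor 30
Dilution factor to tube 1 = 3.4211; to tube 3 = 2052.6
[tube 1]/[tube 3] = (factor to tube 3)/(factor to tube 1) = 2052.6/3.4211 = 600

600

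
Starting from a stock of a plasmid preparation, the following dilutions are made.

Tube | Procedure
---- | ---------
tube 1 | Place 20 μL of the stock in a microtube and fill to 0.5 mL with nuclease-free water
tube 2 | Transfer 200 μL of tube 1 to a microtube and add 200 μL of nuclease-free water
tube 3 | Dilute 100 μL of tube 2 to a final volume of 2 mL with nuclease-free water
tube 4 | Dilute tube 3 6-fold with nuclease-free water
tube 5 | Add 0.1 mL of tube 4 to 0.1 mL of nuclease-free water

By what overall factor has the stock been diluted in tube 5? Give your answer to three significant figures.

1.20 × 10^4

Step 1: 20 μL brought to 0.5 mL → factor 500/20 = 25
Step 2: 200 μL + 200 μL = 400 μL total → factor 400/200 = 2
Step 3: 100 μL brought to 2 mL → factor 2000/100 = 20
Step 4: 6-fold → factor 6
Step 5: 0.1 mL + 0.1 mL = 0.2 mL total → factor 0.2/0.1 = 2
Overall dilution factor = 25 × 2 × 20 × 6 × 2 = 12000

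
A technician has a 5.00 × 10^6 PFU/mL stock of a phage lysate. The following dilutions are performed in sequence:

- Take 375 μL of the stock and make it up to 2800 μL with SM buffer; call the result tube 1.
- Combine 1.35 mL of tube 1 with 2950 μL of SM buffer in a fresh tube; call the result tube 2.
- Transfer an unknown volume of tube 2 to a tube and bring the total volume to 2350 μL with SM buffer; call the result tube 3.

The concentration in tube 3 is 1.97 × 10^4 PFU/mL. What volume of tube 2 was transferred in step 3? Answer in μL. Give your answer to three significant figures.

Step 1: 375 μL brought to 2800 μL → factor 2800/375 = 7.4667
Step 2: 1.35 mL + 2950 μL = 4.3 mL total → factor 4.3/1.35 = 3.1852
Step 3: v brought to 2350 μL → factor = 2350 μL/v
Product of known-step factors = 23.783
Overall factor = 5.00 × 10^6 PFU/mL / (1.97 × 10^4 PFU/mL) = 253.81
Step-3 factor = 253.81 / 23.783 = 10.672
v = 2350 μL / 10.672 = 220 μL

220 μL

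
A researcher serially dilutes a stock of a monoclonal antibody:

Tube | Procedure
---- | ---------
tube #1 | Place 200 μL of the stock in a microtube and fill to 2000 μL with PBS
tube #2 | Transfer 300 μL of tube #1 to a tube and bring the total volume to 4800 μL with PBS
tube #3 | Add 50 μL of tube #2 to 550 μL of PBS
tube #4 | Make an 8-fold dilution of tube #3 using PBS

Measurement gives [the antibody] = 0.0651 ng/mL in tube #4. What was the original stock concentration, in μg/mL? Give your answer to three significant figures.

Step 1: 200 μL brought to 2000 μL → factor 2000/200 = 10
Step 2: 300 μL brought to 4800 μL → factor 4800/300 = 16
Step 3: 50 μL + 550 μL = 600 μL total → factor 600/50 = 12
Step 4: 8-fold → factor 8
Overall dilution factor = 10 × 16 × 12 × 8 = 15360
Stock = 0.0651 ng/mL × 15360 = 999.9 ng/mL = 1.00 μg/mL

1.00 μg/mL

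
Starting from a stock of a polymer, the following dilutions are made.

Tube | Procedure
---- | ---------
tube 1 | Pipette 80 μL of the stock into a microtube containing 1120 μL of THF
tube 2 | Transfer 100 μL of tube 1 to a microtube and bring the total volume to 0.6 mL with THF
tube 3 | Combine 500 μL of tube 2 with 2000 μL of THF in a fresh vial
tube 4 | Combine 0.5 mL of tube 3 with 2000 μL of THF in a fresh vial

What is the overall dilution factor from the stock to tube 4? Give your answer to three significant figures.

Step 1: 80 μL + 1120 μL = 1200 μL total → factor 1200/80 = 15
Step 2: 100 μL brought to 0.6 mL → factor 600/100 = 6
Step 3: 500 μL + 2000 μL = 2500 μL total → factor 2500/500 = 5
Step 4: 0.5 mL + 2000 μL = 2.5 mL total → factor 2.5/0.5 = 5
Overall dilution factor = 15 × 6 × 5 × 5 = 2250

2.25 × 10^3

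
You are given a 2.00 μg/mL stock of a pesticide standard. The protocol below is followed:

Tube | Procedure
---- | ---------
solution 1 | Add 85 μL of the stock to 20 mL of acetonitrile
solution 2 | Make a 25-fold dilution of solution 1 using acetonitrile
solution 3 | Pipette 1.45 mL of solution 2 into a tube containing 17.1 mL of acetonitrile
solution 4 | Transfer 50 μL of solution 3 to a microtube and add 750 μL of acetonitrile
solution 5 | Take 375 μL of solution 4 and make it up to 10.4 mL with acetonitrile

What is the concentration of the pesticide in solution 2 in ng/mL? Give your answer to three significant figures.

Step 1: 85 μL + 20 mL = 20085 μL total → factor 20085/85 = 236.29
Step 2: 25-fold → factor 25
Dilution factor through solution 2 = 236.29 × 25 = 5907.4
[solution 2] = 2.00 μg/mL / 5907.4 = 0.0003386 μg/mL = 0.339 ng/mL

0.339 ng/mL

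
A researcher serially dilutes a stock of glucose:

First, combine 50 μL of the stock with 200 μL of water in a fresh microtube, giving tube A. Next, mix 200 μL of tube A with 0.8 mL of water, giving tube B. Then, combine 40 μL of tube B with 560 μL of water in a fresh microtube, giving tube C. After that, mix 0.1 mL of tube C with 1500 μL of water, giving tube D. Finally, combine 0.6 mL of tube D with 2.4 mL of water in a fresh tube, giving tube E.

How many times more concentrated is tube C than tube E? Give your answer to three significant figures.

Step 1: 50 μL + 200 μL = 250 μL total → factor 250/50 = 5
Step 2: 200 μL + 0.8 mL = 1000 μL total → factor 1000/200 = 5
Step 3: 40 μL + 560 μL = 600 μL total → factor 600/40 = 15
Step 4: 0.1 mL + 1500 μL = 1.6 mL total → factor 1.6/0.1 = 16
Step 5: 0.6 mL + 2.4 mL = 3 mL total → factor 3/0.6 = 5
Dilution factor to tube C = 375; to tube E = 30000
[tube C]/[tube E] = (factor to tube E)/(factor to tube C) = 30000/375 = 80.0

80.0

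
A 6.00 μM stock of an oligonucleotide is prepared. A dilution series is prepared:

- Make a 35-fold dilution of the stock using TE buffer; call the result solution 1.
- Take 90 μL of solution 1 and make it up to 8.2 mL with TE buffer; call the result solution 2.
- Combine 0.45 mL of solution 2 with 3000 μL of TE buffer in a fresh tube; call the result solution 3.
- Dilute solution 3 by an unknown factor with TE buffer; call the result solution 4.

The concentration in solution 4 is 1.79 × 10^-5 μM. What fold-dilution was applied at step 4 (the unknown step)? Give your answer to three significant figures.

Step 1: 35-fold → factor 35
Step 2: 90 μL brought to 8.2 mL → factor 8200/90 = 91.111
Step 3: 0.45 mL + 3000 μL = 3.45 mL total → factor 3.45/0.45 = 7.6667
Step 4: unknown factor x
Product of known-step factors = 24448
Overall factor = 6.00 μM / (1.79 × 10^-5 μM) = 3.352 × 10^5
x = 3.352 × 10^5 / 24448 = 13.7

13.7-fold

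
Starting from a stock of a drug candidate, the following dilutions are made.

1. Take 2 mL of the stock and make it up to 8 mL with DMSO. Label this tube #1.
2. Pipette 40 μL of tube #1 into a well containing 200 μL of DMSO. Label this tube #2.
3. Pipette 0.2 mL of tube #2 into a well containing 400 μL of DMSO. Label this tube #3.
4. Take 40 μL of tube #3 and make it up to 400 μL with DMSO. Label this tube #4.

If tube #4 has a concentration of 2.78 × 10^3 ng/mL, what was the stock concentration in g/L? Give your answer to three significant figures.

2.00 g/L

Step 1: 2 mL brought to 8 mL → factor 8/2 = 4
Step 2: 40 μL + 200 μL = 240 μL total → factor 240/40 = 6
Step 3: 0.2 mL + 400 μL = 0.6 mL total → factor 0.6/0.2 = 3
Step 4: 40 μL brought to 400 μL → factor 400/40 = 10
Overall dilution factor = 4 × 6 × 3 × 10 = 720
Stock = 2.78 × 10^3 ng/mL × 720 = 2.002 × 10^6 ng/mL = 2.00 g/L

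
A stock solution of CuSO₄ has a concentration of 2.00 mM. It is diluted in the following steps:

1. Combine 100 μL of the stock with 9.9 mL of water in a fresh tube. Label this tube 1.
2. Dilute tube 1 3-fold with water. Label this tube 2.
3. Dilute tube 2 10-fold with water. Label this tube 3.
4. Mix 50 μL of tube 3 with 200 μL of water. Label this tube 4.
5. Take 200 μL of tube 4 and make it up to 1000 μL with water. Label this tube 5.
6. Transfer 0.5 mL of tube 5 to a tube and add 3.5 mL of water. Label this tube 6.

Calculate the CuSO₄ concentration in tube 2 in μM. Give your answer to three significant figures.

Step 1: 100 μL + 9.9 mL = 10000 μL total → factor 10000/100 = 100
Step 2: 3-fold → factor 3
Dilution factor through tube 2 = 100 × 3 = 300
[tube 2] = 2.00 mM / 300 = 0.006667 mM = 6.67 μM

6.67 μM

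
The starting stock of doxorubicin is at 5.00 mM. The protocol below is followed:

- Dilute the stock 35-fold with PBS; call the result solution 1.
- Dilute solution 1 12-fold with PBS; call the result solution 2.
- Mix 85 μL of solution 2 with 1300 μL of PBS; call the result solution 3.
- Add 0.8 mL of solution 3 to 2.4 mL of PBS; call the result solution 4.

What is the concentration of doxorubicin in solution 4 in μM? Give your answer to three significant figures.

0.183 μM

Step 1: 35-fold → factor 35
Step 2: 12-fold → factor 12
Step 3: 85 μL + 1300 μL = 1385 μL total → factor 1385/85 = 16.294
Step 4: 0.8 mL + 2.4 mL = 3.2 mL total → factor 3.2/0.8 = 4
Overall dilution factor = 35 × 12 × 16.294 × 4 = 27374
Final = 5.00 mM / 27374 = 0.0001827 mM = 0.183 μM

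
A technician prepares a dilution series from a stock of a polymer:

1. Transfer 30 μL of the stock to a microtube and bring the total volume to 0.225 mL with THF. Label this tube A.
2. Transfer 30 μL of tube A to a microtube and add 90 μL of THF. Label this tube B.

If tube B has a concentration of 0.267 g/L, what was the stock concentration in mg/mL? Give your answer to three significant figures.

Step 1: 30 μL brought to 0.225 mL → factor 225/30 = 7.5
Step 2: 30 μL + 90 μL = 120 μL total → factor 120/30 = 4
Overall dilution factor = 7.5 × 4 = 30
Stock = 0.267 g/L × 30 = 8.010 g/L = 8.01 mg/mL

8.01 mg/mL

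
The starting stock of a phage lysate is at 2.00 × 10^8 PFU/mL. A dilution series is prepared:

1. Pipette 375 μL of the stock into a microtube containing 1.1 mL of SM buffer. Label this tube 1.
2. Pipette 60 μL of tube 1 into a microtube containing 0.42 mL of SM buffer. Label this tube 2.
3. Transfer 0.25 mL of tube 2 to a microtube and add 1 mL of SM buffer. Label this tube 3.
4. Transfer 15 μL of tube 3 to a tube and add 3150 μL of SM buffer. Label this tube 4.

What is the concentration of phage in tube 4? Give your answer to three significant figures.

6.02 × 10^3 PFU/mL

Step 1: 375 μL + 1.1 mL = 1475 μL total → factor 1475/375 = 3.9333
Step 2: 60 μL + 0.42 mL = 480 μL total → factor 480/60 = 8
Step 3: 0.25 mL + 1 mL = 1.25 mL total → factor 1.25/0.25 = 5
Step 4: 15 μL + 3150 μL = 3165 μL total → factor 3165/15 = 211
Overall dilution factor = 3.9333 × 8 × 5 × 211 = 33197
Final = 2.00 × 10^8 PFU/mL / 33197 = 6.02 × 10^3 PFU/mL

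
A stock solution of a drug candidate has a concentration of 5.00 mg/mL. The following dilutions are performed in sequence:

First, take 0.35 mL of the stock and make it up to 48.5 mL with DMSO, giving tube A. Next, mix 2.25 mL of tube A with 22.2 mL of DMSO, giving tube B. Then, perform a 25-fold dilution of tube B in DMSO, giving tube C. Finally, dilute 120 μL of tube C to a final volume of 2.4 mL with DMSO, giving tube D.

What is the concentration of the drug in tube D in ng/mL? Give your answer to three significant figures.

Step 1: 0.35 mL brought to 48.5 mL → factor 48.5/0.35 = 138.57
Step 2: 2.25 mL + 22.2 mL = 24.45 mL total → factor 24.45/2.25 = 10.867
Step 3: 25-fold → factor 25
Step 4: 120 μL brought to 2.4 mL → factor 2400/120 = 20
Overall dilution factor = 138.57 × 10.867 × 25 × 20 = 7.529 × 10^5
Final = 5.00 mg/mL / 7.529 × 10^5 = 6.641 × 10^-6 mg/mL = 6.64 ng/mL

6.64 ng/mL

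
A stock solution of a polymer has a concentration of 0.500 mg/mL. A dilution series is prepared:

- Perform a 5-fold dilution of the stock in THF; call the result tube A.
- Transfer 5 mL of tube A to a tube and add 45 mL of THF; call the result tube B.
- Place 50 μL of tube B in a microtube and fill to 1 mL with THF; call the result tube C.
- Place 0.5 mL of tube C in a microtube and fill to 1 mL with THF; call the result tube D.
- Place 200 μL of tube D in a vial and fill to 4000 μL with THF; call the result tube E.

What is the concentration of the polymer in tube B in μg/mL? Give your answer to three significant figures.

Step 1: 5-fold → factor 5
Step 2: 5 mL + 45 mL = 50 mL total → factor 50/5 = 10
Dilution factor through tube B = 5 × 10 = 50
[tube B] = 0.500 mg/mL / 50 = 0.01000 mg/mL = 10.0 μg/mL

10.0 μg/mL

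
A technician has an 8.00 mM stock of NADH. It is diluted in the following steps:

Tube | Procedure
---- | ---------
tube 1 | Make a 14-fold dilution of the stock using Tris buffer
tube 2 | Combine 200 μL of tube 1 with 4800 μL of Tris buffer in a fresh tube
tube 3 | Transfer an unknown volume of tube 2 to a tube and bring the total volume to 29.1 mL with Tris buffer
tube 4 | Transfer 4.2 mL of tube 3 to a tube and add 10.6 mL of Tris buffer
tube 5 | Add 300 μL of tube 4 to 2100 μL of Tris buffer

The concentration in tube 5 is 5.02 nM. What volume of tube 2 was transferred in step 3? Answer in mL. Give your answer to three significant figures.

0.180 mL

Step 1: 14-fold → factor 14
Step 2: 200 μL + 4800 μL = 5000 μL total → factor 5000/200 = 25
Step 3: v brought to 29.1 mL → factor = 29.1 mL/v
Step 4: 4.2 mL + 10.6 mL = 14.8 mL total → factor 14.8/4.2 = 3.5238
Step 5: 300 μL + 2100 μL = 2400 μL total → factor 2400/300 = 8
Product of known-step factors = 9866.7
Overall factor = 8.00 mM / (5.02 nM) = 1.5936 × 10^6
Step-3 factor = 1.5936 × 10^6 / 9866.7 = 161.52
v = 29.1 mL / 161.52 = 0.180 mL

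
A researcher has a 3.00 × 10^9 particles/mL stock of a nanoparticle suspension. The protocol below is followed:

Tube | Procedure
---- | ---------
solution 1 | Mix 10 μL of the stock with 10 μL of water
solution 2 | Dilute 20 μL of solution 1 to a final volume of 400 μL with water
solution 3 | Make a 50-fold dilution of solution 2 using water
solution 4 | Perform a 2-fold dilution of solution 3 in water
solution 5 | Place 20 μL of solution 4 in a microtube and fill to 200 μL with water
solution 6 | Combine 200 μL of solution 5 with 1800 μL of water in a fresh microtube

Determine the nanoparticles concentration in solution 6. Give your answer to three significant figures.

7.50 × 10^3 particles/mL

Step 1: 10 μL + 10 μL = 20 μL total → factor 20/10 = 2
Step 2: 20 μL brought to 400 μL → factor 400/20 = 20
Step 3: 50-fold → factor 50
Step 4: 2-fold → factor 2
Step 5: 20 μL brought to 200 μL → factor 200/20 = 10
Step 6: 200 μL + 1800 μL = 2000 μL total → factor 2000/200 = 10
Overall dilution factor = 2 × 20 × 50 × 2 × 10 × 10 = 4 × 10^5
Final = 3.00 × 10^9 particles/mL / 4 × 10^5 = 7.50 × 10^3 particles/mL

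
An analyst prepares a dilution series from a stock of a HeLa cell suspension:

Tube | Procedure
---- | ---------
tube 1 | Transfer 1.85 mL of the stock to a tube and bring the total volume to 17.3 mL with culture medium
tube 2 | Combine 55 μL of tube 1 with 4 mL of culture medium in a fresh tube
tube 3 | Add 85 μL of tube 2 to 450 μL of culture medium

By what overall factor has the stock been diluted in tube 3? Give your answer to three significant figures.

Step 1: 1.85 mL brought to 17.3 mL → factor 17.3/1.85 = 9.3514
Step 2: 55 μL + 4 mL = 4055 μL total → factor 4055/55 = 73.727
Step 3: 85 μL + 450 μL = 535 μL total → factor 535/85 = 6.2941
Overall dilution factor = 9.3514 × 73.727 × 6.2941 = 4339.5

4.34 × 10^3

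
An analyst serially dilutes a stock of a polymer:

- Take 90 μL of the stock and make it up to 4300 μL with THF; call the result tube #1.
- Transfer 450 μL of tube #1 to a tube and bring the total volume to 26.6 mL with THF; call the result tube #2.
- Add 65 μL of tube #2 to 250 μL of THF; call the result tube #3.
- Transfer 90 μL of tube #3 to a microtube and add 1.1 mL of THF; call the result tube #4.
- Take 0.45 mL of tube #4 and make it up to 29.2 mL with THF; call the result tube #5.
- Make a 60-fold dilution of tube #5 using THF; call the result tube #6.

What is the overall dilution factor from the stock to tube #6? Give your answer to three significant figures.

Step 1: 90 μL brought to 4300 μL → factor 4300/90 = 47.778
Step 2: 450 μL brought to 26.6 mL → factor 26600/450 = 59.111
Step 3: 65 μL + 250 μL = 315 μL total → factor 315/65 = 4.8462
Step 4: 90 μL + 1.1 mL = 1190 μL total → factor 1190/90 = 13.222
Step 5: 0.45 mL brought to 29.2 mL → factor 29.2/0.45 = 64.889
Step 6: 60-fold → factor 60
Overall dilution factor = 47.778 × 59.111 × 4.8462 × 13.222 × 64.889 × 60 = 7.0456 × 10^8

7.05 × 10^8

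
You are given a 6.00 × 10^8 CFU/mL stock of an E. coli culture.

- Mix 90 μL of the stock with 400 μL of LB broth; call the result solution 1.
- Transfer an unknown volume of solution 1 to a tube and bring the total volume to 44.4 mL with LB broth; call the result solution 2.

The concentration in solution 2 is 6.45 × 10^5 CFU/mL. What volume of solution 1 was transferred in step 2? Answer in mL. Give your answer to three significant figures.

0.260 mL

Step 1: 90 μL + 400 μL = 490 μL total → factor 490/90 = 5.4444
Step 2: v brought to 44.4 mL → factor = 44.4 mL/v
Product of known-step factors = 5.4444
Overall factor = 6.00 × 10^8 CFU/mL / (6.45 × 10^5 CFU/mL) = 930.23
Step-2 factor = 930.23 / 5.4444 = 170.86
v = 44.4 mL / 170.86 = 0.260 mL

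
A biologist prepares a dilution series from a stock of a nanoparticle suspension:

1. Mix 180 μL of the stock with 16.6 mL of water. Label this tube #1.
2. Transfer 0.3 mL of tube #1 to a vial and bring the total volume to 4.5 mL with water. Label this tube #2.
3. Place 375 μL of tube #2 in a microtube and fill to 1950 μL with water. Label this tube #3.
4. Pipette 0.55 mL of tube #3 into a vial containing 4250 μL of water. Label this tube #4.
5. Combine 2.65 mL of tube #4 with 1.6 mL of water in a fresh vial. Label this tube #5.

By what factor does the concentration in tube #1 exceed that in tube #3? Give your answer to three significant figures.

Step 1: 180 μL + 16.6 mL = 16780 μL total → factor 16780/180 = 93.222
Step 2: 0.3 mL brought to 4.5 mL → factor 4.5/0.3 = 15
Step 3: 375 μL brought to 1950 μL → factor 1950/375 = 5.2
Dilution factor to tube #1 = 93.222; to tube #3 = 7271.3
[tube #1]/[tube #3] = (factor to tube #3)/(factor to tube #1) = 7271.3/93.222 = 78.0

78.0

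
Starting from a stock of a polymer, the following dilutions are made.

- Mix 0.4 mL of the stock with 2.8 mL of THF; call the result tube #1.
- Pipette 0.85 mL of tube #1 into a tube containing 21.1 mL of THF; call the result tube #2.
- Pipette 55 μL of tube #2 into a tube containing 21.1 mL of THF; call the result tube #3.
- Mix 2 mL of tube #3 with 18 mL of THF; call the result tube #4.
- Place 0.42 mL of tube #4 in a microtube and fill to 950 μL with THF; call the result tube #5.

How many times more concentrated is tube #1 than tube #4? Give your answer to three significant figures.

9.93 × 10^4

Step 1: 0.4 mL + 2.8 mL = 3.2 mL total → factor 3.2/0.4 = 8
Step 2: 0.85 mL + 21.1 mL = 21.95 mL total → factor 21.95/0.85 = 25.824
Step 3: 55 μL + 21.1 mL = 21155 μL total → factor 21155/55 = 384.64
Step 4: 2 mL + 18 mL = 20 mL total → factor 20/2 = 10
Dilution factor to tube #1 = 8; to tube #4 = 7.9461 × 10^5
[tube #1]/[tube #4] = (factor to tube #4)/(factor to tube #1) = 7.9461 × 10^5/8 = 9.93 × 10^4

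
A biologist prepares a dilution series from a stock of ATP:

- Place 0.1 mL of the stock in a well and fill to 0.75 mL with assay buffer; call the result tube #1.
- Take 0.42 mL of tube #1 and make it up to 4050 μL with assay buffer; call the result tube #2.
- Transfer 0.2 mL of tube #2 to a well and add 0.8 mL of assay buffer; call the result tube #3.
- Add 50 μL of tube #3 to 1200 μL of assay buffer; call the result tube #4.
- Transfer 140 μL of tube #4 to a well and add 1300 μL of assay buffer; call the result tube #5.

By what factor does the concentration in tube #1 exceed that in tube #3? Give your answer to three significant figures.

Step 1: 0.1 mL brought to 0.75 mL → factor 0.75/0.1 = 7.5
Step 2: 0.42 mL brought to 4050 μL → factor 4.05/0.42 = 9.6429
Step 3: 0.2 mL + 0.8 mL = 1 mL total → factor 1/0.2 = 5
Dilution factor to tube #1 = 7.5; to tube #3 = 361.61
[tube #1]/[tube #3] = (factor to tube #3)/(factor to tube #1) = 361.61/7.5 = 48.2

48.2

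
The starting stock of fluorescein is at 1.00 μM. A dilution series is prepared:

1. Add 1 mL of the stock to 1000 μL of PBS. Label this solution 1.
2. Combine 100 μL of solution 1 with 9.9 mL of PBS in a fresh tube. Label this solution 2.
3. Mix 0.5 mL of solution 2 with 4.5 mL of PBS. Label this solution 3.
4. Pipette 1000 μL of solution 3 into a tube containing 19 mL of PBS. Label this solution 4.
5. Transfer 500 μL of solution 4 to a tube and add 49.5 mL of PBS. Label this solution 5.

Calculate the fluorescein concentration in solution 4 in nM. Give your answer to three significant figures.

Step 1: 1 mL + 1000 μL = 2 mL total → factor 2/1 = 2
Step 2: 100 μL + 9.9 mL = 10000 μL total → factor 10000/100 = 100
Step 3: 0.5 mL + 4.5 mL = 5 mL total → factor 5/0.5 = 10
Step 4: 1000 μL + 19 mL = 20000 μL total → factor 20000/1000 = 20
Dilution factor through solution 4 = 2 × 100 × 10 × 20 = 40000
[solution 4] = 1.00 μM / 40000 = 2.500 × 10^-5 μM = 0.0250 nM

0.0250 nM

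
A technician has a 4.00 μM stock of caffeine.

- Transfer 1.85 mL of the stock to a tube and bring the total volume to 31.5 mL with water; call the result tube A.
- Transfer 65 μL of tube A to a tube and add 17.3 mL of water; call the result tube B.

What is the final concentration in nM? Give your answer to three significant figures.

Step 1: 1.85 mL brought to 31.5 mL → factor 31.5/1.85 = 17.027
Step 2: 65 μL + 17.3 mL = 17365 μL total → factor 17365/65 = 267.15
Overall dilution factor = 17.027 × 267.15 = 4548.8
Final = 4.00 μM / 4548.8 = 0.0008793 μM = 0.879 nM

0.879 nM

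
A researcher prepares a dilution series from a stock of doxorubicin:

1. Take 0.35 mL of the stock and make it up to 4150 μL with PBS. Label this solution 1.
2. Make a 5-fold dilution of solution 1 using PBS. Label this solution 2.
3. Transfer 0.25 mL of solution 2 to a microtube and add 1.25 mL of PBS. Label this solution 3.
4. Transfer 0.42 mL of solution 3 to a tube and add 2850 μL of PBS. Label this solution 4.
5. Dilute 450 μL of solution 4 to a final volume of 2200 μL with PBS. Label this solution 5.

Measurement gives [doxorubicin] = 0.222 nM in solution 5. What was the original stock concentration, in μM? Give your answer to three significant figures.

3.01 μM

Step 1: 0.35 mL brought to 4150 μL → factor 4.15/0.35 = 11.857
Step 2: 5-fold → factor 5
Step 3: 0.25 mL + 1.25 mL = 1.5 mL total → factor 1.5/0.25 = 6
Step 4: 0.42 mL + 2850 μL = 3.27 mL total → factor 3.27/0.42 = 7.7857
Step 5: 450 μL brought to 2200 μL → factor 2200/450 = 4.8889
Overall dilution factor = 11.857 × 5 × 6 × 7.7857 × 4.8889 = 13540
Stock = 0.222 nM × 13540 = 3006 nM = 3.01 μM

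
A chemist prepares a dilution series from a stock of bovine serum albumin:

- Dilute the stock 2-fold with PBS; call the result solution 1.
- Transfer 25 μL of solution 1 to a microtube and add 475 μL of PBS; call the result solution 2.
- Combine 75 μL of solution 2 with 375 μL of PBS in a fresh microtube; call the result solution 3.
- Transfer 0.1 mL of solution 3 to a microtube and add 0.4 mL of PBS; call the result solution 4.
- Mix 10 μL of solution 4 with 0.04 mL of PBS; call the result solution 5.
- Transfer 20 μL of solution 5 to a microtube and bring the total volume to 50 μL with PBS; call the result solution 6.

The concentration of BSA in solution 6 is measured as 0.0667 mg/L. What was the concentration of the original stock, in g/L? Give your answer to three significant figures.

1.00 g/L

Step 1: 2-fold → factor 2
Step 2: 25 μL + 475 μL = 500 μL total → factor 500/25 = 20
Step 3: 75 μL + 375 μL = 450 μL total → factor 450/75 = 6
Step 4: 0.1 mL + 0.4 mL = 0.5 mL total → factor 0.5/0.1 = 5
Step 5: 10 μL + 0.04 mL = 50 μL total → factor 50/10 = 5
Step 6: 20 μL brought to 50 μL → factor 50/20 = 2.5
Overall dilution factor = 2 × 20 × 6 × 5 × 5 × 2.5 = 15000
Stock = 0.0667 mg/L × 15000 = 1000 mg/L = 1.00 g/L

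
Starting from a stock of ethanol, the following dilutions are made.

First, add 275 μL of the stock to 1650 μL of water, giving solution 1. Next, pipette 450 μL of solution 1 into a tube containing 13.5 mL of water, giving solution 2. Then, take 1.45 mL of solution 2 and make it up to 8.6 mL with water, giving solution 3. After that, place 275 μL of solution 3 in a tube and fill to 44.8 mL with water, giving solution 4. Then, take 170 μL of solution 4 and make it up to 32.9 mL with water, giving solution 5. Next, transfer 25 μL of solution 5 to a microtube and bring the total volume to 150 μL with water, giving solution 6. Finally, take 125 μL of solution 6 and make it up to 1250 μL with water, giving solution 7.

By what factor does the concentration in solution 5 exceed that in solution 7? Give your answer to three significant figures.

Step 1: 275 μL + 1650 μL = 1925 μL total → factor 1925/275 = 7
Step 2: 450 μL + 13.5 mL = 13950 μL total → factor 13950/450 = 31
Step 3: 1.45 mL brought to 8.6 mL → factor 8.6/1.45 = 5.931
Step 4: 275 μL brought to 44.8 mL → factor 44800/275 = 162.91
Step 5: 170 μL brought to 32.9 mL → factor 32900/170 = 193.53
Step 6: 25 μL brought to 150 μL → factor 150/25 = 6
Step 7: 125 μL brought to 1250 μL → factor 1250/125 = 10
Dilution factor to solution 5 = 4.0577 × 10^7; to solution 7 = 2.4346 × 10^9
[solution 5]/[solution 7] = (factor to solution 7)/(factor to solution 5) = 2.4346 × 10^9/4.0577 × 10^7 = 60.0

60.0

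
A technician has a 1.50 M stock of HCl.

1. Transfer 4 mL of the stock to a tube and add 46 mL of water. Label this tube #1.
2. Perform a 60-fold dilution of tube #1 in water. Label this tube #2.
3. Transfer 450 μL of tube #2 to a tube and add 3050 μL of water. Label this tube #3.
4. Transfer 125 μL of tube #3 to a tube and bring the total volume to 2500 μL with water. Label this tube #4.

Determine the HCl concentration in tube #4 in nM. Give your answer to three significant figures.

Step 1: 4 mL + 46 mL = 50 mL total → factor 50/4 = 12.5
Step 2: 60-fold → factor 60
Step 3: 450 μL + 3050 μL = 3500 μL total → factor 3500/450 = 7.7778
Step 4: 125 μL brought to 2500 μL → factor 2500/125 = 20
Overall dilution factor = 12.5 × 60 × 7.7778 × 20 = 1.1667 × 10^5
Final = 1.50 M / 1.1667 × 10^5 = 1.286 × 10^-5 M = 1.29 × 10^4 nM

1.29 × 10^4 nM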